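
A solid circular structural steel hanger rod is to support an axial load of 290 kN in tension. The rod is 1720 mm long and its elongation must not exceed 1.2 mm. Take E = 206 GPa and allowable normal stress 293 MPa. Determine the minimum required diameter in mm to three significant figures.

Required area A ≥ P/σ_allow = 290000/293 = 989.8 mm².
For a solid circular section, d ≥ √(4A/π) = 35.5 mm.
Elongation limit: A ≥ PL/(Eδ_allow) = 290000·1720/(206000·1.2) = 2018 mm² ⇒ d ≥ 50.69 mm.
The elongation limit governs.

50.7 mm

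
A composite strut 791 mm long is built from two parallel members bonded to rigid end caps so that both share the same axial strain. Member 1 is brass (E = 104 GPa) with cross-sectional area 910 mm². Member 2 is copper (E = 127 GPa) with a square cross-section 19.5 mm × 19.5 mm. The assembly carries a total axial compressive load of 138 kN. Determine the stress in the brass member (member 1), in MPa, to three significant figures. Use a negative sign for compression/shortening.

A_2 = 380.2 mm².
Equal strain + equilibrium ⇒ each member carries load in proportion to AE: A₁E₁ = 94640000 N, A₂E₂ = 48290000 N, ΣAE = 142900000 N.
σ₁ = P·E₁/ΣAE = -138000·104000/142900000 = -100.4 MPa.

-100 MPa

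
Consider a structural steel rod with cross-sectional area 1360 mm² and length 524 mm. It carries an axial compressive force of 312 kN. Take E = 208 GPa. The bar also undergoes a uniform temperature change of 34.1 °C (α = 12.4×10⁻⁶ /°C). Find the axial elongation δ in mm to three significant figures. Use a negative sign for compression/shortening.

-0.356 mm

δ_mech = NL/(AE) = -312000·524/(1360·208000) = -0.5779 mm.
δ_thermal = αLΔT = 12.4e-6·524·34.1 = 0.2216 mm.
δ = δ_mech + δ_thermal = -0.3564 mm.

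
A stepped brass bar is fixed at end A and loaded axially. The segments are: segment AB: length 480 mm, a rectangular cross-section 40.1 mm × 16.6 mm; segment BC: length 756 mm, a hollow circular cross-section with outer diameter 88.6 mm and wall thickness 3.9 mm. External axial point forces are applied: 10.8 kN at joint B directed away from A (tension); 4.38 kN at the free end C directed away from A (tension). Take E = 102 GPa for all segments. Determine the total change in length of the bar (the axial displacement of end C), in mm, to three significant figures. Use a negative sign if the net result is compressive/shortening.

Internal axial forces (sectioning from the free end, tension +): N_BC = 4.38 kN, N_AB = 15.18 kN.
A_AB = 665.7 mm².
A_BC = 1038 mm².
δ_AB = 15180·480/(665.7·102000) = 0.1073 mm
δ_BC = 4380·756/(1038·102000) = 0.03128 mm
δ = Σδ_i = 0.1386 mm.

0.139 mm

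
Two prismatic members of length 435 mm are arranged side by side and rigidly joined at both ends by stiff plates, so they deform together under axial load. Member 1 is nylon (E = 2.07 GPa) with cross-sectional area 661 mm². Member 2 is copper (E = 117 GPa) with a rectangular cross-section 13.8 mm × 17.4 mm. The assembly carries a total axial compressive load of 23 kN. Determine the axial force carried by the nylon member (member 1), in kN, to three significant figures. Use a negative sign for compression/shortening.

-1.07 kN

A_2 = 240.1 mm².
Equal strain + equilibrium ⇒ each member carries load in proportion to AE: A₁E₁ = 1368000 N, A₂E₂ = 28090000 N, ΣAE = 29460000 N.
F₁ = P·A₁E₁/ΣAE = -23000·1368000/29460000 = -1068 N.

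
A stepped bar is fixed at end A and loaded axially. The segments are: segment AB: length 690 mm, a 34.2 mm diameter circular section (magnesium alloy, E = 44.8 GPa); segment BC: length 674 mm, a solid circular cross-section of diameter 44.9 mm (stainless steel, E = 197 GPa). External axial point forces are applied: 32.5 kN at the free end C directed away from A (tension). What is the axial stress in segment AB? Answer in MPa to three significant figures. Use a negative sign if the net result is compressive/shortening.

Internal axial forces (sectioning from the free end, tension +): N_BC = 32.5 kN, N_AB = 32.5 kN.
A_AB = 918.6 mm².
σ_AB = N_AB/A_AB = 32500/918.6 = 35.38 MPa.

35.4 MPa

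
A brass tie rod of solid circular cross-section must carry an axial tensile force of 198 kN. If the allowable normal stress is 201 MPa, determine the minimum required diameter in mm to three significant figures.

35.4 mm

Required area A ≥ P/σ_allow = 198000/201 = 985.1 mm².
For a solid circular section, d ≥ √(4A/π) = 35.42 mm.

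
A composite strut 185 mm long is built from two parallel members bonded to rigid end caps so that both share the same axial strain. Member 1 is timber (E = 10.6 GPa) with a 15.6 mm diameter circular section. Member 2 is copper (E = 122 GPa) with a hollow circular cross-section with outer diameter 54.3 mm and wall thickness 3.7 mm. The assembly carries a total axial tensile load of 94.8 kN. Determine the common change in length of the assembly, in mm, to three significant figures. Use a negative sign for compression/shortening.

0.238 mm

A_1 = 191.1 mm².
A_2 = 588.2 mm².
Equal strain + equilibrium ⇒ each member carries load in proportion to AE: A₁E₁ = 2026000 N, A₂E₂ = 71760000 N, ΣAE = 73780000 N.
δ = PL/ΣAE = 94800·185/73780000 = 0.2377 mm.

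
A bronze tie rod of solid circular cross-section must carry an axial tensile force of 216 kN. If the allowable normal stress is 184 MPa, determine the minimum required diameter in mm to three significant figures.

38.7 mm

Required area A ≥ P/σ_allow = 216000/184 = 1174 mm².
For a solid circular section, d ≥ √(4A/π) = 38.66 mm.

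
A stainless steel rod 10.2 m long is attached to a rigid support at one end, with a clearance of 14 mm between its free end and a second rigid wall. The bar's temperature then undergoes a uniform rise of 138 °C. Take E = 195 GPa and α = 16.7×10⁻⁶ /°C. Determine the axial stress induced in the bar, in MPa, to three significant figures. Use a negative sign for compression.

-182 MPa

Free thermal expansion αLΔT = 16.7e-6 · 10200 · 138 = 23.51 mm.
The walls engage after the gap closes; constrained expansion = 23.51 − 14 = 9.507 mm.
The walls impose strain ε = −(9.507)/10200 = -9.3205e-04; σ = Eε = 195000 · -9.3205e-04 = -181.7 MPa.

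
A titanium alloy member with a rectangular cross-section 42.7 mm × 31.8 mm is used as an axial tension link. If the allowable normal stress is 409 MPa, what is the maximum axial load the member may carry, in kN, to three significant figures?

555 kN

A = 1358 mm².
P_max = σ_allow · A = 409 · 1358 = 555400 N = 555.4 kN.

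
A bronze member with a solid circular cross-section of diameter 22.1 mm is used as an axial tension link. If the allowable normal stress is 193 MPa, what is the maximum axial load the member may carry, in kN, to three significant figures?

74.0 kN

A = 383.6 mm².
P_max = σ_allow · A = 193 · 383.6 = 74030 N = 74.03 kN.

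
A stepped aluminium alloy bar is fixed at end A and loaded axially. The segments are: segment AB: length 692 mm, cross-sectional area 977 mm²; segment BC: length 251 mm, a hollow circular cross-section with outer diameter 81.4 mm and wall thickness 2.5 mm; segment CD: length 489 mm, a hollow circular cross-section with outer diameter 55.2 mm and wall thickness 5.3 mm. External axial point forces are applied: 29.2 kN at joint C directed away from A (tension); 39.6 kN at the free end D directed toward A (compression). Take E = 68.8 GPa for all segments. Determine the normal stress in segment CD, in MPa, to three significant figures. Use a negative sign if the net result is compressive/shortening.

-47.7 MPa

Internal axial forces (sectioning from the free end, tension +): N_CD = -39.6 kN, N_BC = -10.4 kN, N_AB = -10.4 kN.
A_CD = 830.9 mm².
σ_CD = N_CD/A_CD = -39600/830.9 = -47.66 MPa.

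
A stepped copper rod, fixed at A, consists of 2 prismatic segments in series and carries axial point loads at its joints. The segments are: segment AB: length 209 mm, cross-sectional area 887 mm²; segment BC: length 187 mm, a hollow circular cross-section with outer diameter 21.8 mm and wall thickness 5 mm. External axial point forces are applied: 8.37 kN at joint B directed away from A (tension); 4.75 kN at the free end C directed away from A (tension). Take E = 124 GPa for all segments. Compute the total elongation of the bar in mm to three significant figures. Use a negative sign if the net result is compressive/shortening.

0.0521 mm

Internal axial forces (sectioning from the free end, tension +): N_BC = 4.75 kN, N_AB = 13.12 kN.
A_BC = 263.9 mm².
δ_AB = 13120·209/(887·124000) = 0.02493 mm
δ_BC = 4750·187/(263.9·124000) = 0.02714 mm
δ = Σδ_i = 0.05208 mm.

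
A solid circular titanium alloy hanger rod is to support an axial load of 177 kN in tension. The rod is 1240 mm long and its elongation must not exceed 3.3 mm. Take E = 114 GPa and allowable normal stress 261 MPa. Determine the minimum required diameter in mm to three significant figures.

Required area A ≥ P/σ_allow = 177000/261 = 678.2 mm².
For a solid circular section, d ≥ √(4A/π) = 29.38 mm.
Elongation limit: A ≥ PL/(Eδ_allow) = 177000·1240/(114000·3.3) = 583.4 mm² ⇒ d ≥ 27.25 mm.
The stress limit governs.

29.4 mm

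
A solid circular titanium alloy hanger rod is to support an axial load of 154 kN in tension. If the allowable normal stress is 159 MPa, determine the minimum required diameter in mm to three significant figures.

35.1 mm

Required area A ≥ P/σ_allow = 154000/159 = 968.6 mm².
For a solid circular section, d ≥ √(4A/π) = 35.12 mm.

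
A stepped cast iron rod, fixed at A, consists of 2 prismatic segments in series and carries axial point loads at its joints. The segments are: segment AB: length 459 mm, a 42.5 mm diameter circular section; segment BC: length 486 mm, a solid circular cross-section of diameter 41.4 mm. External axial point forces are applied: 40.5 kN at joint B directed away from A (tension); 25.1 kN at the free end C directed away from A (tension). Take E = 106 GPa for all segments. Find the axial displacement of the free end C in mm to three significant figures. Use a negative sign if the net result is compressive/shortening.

0.286 mm

Internal axial forces (sectioning from the free end, tension +): N_BC = 25.1 kN, N_AB = 65.6 kN.
A_AB = 1419 mm².
A_BC = 1346 mm².
δ_AB = 65600·459/(1419·106000) = 0.2002 mm
δ_BC = 25100·486/(1346·106000) = 0.08549 mm
δ = Σδ_i = 0.2857 mm.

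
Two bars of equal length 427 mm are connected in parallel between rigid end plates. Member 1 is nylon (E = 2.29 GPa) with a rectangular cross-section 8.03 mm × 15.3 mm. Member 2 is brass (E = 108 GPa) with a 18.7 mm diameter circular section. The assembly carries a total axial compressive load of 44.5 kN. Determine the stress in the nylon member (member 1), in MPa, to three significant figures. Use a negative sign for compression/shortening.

A_1 = 122.9 mm².
A_2 = 274.6 mm².
Equal strain + equilibrium ⇒ each member carries load in proportion to AE: A₁E₁ = 281300 N, A₂E₂ = 29660000 N, ΣAE = 29940000 N.
σ₁ = P·E₁/ΣAE = -44500·2290/29940000 = -3.403 MPa.

-3.40 MPa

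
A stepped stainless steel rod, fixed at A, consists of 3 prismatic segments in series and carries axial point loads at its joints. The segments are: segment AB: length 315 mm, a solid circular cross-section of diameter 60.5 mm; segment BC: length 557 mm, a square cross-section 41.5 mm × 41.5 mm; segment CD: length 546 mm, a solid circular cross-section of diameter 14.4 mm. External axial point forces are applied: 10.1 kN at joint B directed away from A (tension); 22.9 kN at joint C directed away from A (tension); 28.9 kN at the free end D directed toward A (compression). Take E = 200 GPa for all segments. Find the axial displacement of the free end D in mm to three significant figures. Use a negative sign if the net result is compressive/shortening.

-0.492 mm

Internal axial forces (sectioning from the free end, tension +): N_CD = -28.9 kN, N_BC = -6 kN, N_AB = 4.1 kN.
A_AB = 2875 mm².
A_BC = 1722 mm².
A_CD = 162.9 mm².
δ_AB = 4100·315/(2875·200000) = 0.002246 mm
δ_BC = -6000·557/(1722·200000) = -0.009702 mm
δ_CD = -28900·546/(162.9·200000) = -0.4844 mm
δ = Σδ_i = -0.4919 mm.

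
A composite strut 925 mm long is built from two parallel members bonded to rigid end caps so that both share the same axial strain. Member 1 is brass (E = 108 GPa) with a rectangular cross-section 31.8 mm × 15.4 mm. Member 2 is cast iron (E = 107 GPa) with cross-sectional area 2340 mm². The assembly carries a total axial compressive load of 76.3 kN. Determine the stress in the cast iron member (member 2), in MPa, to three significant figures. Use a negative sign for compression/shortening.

-26.9 MPa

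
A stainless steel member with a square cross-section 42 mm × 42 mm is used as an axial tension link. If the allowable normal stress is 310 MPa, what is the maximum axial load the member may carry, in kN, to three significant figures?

547 kN

A = 1764 mm².
P_max = σ_allow · A = 310 · 1764 = 546800 N = 546.8 kN.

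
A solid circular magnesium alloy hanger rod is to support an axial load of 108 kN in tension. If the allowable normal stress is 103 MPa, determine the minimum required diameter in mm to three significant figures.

Required area A ≥ P/σ_allow = 108000/103 = 1049 mm².
For a solid circular section, d ≥ √(4A/π) = 36.54 mm.

36.5 mm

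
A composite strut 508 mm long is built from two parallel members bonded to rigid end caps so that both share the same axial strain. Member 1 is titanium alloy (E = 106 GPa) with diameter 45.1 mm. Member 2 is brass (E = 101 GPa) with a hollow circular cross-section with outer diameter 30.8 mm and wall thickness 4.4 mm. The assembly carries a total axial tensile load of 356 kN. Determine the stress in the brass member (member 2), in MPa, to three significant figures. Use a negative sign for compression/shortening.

174 MPa

A_1 = 1598 mm².
A_2 = 364.9 mm².
Equal strain + equilibrium ⇒ each member carries load in proportion to AE: A₁E₁ = 169300000 N, A₂E₂ = 36860000 N, ΣAE = 206200000 N.
σ₂ = P·E₂/ΣAE = 356000·101000/206200000 = 174.4 MPa.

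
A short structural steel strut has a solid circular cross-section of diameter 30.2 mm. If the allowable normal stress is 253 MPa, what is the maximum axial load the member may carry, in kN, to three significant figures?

181 kN

A = 716.3 mm².
P_max = σ_allow · A = 253 · 716.3 = 181200 N = 181.2 kN.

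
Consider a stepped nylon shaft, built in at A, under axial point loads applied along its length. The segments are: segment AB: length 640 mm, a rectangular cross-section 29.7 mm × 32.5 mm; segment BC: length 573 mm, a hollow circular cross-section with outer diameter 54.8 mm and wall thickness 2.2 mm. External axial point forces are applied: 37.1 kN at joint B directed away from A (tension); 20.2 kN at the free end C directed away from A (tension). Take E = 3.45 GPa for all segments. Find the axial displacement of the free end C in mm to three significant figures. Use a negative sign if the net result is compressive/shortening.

20.2 mm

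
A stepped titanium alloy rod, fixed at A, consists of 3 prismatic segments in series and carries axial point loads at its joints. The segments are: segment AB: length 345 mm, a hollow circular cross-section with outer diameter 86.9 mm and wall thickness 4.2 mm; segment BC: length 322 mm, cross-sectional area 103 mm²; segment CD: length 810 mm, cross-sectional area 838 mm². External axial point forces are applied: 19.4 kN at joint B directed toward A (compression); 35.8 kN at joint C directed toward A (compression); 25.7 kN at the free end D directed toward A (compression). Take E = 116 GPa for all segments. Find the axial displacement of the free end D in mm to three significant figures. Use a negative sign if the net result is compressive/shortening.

-2.09 mm

Internal axial forces (sectioning from the free end, tension +): N_CD = -25.7 kN, N_BC = -61.5 kN, N_AB = -80.9 kN.
A_AB = 1091 mm².
δ_AB = -80900·345/(1091·116000) = -0.2205 mm
δ_BC = -61500·322/(103·116000) = -1.657 mm
δ_CD = -25700·810/(838·116000) = -0.2141 mm
δ = Σδ_i = -2.092 mm.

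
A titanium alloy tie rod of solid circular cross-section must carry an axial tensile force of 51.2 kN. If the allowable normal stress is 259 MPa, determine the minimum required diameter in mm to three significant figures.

Required area A ≥ P/σ_allow = 51200/259 = 197.7 mm².
For a solid circular section, d ≥ √(4A/π) = 15.87 mm.

15.9 mm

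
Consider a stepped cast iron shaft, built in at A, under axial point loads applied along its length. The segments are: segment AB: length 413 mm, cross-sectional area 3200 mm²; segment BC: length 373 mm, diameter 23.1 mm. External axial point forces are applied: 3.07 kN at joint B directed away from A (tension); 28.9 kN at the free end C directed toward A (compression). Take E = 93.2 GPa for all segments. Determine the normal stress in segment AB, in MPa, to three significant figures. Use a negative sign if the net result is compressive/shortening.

-8.07 MPa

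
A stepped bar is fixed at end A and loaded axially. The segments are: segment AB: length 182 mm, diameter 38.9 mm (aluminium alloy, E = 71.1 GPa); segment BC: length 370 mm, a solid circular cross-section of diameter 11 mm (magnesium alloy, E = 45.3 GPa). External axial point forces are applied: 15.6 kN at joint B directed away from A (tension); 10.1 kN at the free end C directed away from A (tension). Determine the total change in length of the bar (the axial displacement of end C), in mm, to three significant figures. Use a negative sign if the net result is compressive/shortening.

Internal axial forces (sectioning from the free end, tension +): N_BC = 10.1 kN, N_AB = 25.7 kN.
A_AB = 1188 mm².
A_BC = 95.03 mm².
δ_AB = 25700·182/(1188·71100) = 0.05535 mm
δ_BC = 10100·370/(95.03·45300) = 0.8681 mm
δ = Σδ_i = 0.9234 mm.

0.923 mm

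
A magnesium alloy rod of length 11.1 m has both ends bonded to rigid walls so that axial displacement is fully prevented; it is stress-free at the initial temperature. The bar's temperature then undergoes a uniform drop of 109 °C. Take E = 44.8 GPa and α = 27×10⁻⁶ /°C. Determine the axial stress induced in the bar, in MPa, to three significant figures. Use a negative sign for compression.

132 MPa

Free thermal expansion αLΔT = 27e-6 · 11100 · -109 = -32.67 mm.
The walls impose strain ε = −(-32.67)/11100 = 2.9430e-03; σ = Eε = 44800 · 2.9430e-03 = 131.8 MPa.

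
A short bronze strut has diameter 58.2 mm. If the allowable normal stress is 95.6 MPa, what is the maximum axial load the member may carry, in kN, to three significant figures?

A = 2660 mm².
P_max = σ_allow · A = 95.6 · 2660 = 254300 N = 254.3 kN.

254 kN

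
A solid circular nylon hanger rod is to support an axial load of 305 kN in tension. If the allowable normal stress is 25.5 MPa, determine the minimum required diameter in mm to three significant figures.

Required area A ≥ P/σ_allow = 305000/25.5 = 11960 mm².
For a solid circular section, d ≥ √(4A/π) = 123.4 mm.

123 mm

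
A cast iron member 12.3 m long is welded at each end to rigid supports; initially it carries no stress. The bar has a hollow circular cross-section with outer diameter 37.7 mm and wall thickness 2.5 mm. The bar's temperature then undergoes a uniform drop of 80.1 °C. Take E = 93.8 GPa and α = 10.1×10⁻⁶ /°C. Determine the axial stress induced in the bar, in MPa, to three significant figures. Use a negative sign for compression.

Free thermal expansion αLΔT = 10.1e-6 · 12300 · -80.1 = -9.951 mm.
The walls impose strain ε = −(-9.951)/12300 = 8.0901e-04; σ = Eε = 93800 · 8.0901e-04 = 75.89 MPa.

75.9 MPa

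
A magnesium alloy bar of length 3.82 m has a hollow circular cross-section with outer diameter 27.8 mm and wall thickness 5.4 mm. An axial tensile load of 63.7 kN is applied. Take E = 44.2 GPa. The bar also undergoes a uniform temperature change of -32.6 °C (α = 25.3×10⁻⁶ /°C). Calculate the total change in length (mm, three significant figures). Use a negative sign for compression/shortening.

A = 380 mm².
δ_mech = NL/(AE) = 63700·3820/(380·44200) = 14.49 mm.
δ_thermal = αLΔT = 25.3e-6·3820·-32.6 = -3.151 mm.
δ = δ_mech + δ_thermal = 11.34 mm.

11.3 mm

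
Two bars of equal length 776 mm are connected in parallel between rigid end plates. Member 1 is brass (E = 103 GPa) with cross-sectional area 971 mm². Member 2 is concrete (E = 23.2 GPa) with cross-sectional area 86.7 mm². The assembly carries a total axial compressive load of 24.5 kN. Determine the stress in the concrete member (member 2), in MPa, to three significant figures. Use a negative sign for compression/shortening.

Equal strain + equilibrium ⇒ each member carries load in proportion to AE: A₁E₁ = 100000000 N, A₂E₂ = 2011000 N, ΣAE = 102000000 N.
σ₂ = P·E₂/ΣAE = -24500·23200/102000000 = -5.571 MPa.

-5.57 MPa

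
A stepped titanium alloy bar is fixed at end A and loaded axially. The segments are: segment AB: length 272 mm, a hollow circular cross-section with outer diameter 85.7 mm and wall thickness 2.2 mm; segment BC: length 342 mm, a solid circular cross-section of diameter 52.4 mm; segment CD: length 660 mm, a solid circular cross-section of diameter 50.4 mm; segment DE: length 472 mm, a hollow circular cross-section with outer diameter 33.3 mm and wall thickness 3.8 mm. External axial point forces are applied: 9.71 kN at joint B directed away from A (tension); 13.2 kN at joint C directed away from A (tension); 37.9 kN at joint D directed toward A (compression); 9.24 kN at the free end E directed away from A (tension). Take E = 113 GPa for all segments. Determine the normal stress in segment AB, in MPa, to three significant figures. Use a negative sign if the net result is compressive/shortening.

Internal axial forces (sectioning from the free end, tension +): N_DE = 9.24 kN, N_CD = -28.66 kN, N_BC = -15.46 kN, N_AB = -5.75 kN.
A_AB = 577.1 mm².
σ_AB = N_AB/A_AB = -5750/577.1 = -9.963 MPa.

-9.96 MPa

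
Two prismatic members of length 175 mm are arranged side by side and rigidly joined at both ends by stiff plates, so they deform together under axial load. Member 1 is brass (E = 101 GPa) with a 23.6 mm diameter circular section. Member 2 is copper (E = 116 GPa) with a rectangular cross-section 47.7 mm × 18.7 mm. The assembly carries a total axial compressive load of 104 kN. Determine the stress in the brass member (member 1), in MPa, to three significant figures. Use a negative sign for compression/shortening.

A_1 = 437.4 mm².
A_2 = 892 mm².
Equal strain + equilibrium ⇒ each member carries load in proportion to AE: A₁E₁ = 44180000 N, A₂E₂ = 103500000 N, ΣAE = 147700000 N.
σ₁ = P·E₁/ΣAE = -104000·101000/147700000 = -71.14 MPa.

-71.1 MPa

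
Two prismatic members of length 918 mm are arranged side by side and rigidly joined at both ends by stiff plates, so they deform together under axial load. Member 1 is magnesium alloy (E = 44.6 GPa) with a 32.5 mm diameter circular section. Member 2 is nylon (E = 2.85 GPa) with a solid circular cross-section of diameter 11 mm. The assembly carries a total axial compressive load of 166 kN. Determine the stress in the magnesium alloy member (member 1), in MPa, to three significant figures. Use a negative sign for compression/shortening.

-199 MPa

A_1 = 829.6 mm².
A_2 = 95.03 mm².
Equal strain + equilibrium ⇒ each member carries load in proportion to AE: A₁E₁ = 37000000 N, A₂E₂ = 270800 N, ΣAE = 37270000 N.
σ₁ = P·E₁/ΣAE = -166000·44600/37270000 = -198.6 MPa.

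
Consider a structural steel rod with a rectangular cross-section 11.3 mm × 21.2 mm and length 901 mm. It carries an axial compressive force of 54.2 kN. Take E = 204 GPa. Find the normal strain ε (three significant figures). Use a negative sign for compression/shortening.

-0.00111

A = 239.6 mm².
σ = N/A = -226.2 MPa; ε = σ/E = -226.2/204000 = -1.109e-03.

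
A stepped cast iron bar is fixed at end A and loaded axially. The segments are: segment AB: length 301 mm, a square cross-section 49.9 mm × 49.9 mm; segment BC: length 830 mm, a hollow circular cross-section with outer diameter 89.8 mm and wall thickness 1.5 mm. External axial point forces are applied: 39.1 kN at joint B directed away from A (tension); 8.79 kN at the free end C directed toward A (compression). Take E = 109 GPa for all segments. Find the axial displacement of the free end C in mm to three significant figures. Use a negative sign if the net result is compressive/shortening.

Internal axial forces (sectioning from the free end, tension +): N_BC = -8.79 kN, N_AB = 30.31 kN.
A_AB = 2490 mm².
A_BC = 416.1 mm².
δ_AB = 30310·301/(2490·109000) = 0.03361 mm
δ_BC = -8790·830/(416.1·109000) = -0.1609 mm
δ = Σδ_i = -0.1272 mm.

-0.127 mm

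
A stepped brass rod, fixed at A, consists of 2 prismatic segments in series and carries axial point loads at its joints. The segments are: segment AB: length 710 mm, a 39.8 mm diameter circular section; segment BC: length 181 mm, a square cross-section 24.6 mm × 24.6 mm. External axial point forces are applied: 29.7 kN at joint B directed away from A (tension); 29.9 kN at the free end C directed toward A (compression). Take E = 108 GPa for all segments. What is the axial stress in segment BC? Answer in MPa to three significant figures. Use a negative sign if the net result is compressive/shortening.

Internal axial forces (sectioning from the free end, tension +): N_BC = -29.9 kN, N_AB = -0.2 kN.
A_BC = 605.2 mm².
σ_BC = N_BC/A_BC = -29900/605.2 = -49.41 MPa.

-49.4 MPa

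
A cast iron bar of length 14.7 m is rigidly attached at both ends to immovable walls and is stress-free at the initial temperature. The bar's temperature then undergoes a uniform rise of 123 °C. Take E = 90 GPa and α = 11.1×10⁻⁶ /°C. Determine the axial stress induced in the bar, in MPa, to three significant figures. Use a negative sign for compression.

-123 MPa

Free thermal expansion αLΔT = 11.1e-6 · 14700 · 123 = 20.07 mm.
The walls impose strain ε = −(20.07)/14700 = -1.3653e-03; σ = Eε = 90000 · -1.3653e-03 = -122.9 MPa.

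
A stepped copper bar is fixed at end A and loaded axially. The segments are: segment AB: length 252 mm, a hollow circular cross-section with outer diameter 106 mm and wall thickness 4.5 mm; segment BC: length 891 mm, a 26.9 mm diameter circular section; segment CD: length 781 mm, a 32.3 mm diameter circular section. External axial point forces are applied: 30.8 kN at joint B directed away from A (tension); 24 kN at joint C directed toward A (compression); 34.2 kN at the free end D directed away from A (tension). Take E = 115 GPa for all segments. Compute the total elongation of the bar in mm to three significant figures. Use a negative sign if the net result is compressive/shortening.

0.485 mm

Internal axial forces (sectioning from the free end, tension +): N_CD = 34.2 kN, N_BC = 10.2 kN, N_AB = 41 kN.
A_AB = 1435 mm².
A_BC = 568.3 mm².
A_CD = 819.4 mm².
δ_AB = 41000·252/(1435·115000) = 0.06261 mm
δ_BC = 10200·891/(568.3·115000) = 0.1391 mm
δ_CD = 34200·781/(819.4·115000) = 0.2835 mm
δ = Σδ_i = 0.4851 mm.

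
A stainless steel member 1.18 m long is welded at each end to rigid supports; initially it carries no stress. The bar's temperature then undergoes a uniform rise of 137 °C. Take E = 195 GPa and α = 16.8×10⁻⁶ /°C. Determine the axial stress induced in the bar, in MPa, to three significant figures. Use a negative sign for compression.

-449 MPa

Free thermal expansion αLΔT = 16.8e-6 · 1180 · 137 = 2.716 mm.
The walls impose strain ε = −(2.716)/1180 = -2.3016e-03; σ = Eε = 195000 · -2.3016e-03 = -448.8 MPa.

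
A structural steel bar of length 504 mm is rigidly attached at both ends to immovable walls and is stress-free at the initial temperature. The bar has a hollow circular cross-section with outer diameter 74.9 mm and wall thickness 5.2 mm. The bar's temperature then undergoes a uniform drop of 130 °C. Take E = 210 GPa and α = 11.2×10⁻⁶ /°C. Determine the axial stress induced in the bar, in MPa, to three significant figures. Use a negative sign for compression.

Free thermal expansion αLΔT = 11.2e-6 · 504 · -130 = -0.7338 mm.
The walls impose strain ε = −(-0.7338)/504 = 1.4560e-03; σ = Eε = 210000 · 1.4560e-03 = 305.8 MPa.

306 MPa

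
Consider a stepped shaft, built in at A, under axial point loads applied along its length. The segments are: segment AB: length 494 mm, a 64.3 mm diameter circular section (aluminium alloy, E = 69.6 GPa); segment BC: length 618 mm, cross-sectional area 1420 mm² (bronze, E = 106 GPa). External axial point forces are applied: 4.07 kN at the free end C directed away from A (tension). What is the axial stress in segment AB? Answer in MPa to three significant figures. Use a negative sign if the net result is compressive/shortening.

Internal axial forces (sectioning from the free end, tension +): N_BC = 4.07 kN, N_AB = 4.07 kN.
A_AB = 3247 mm².
σ_AB = N_AB/A_AB = 4070/3247 = 1.253 MPa.

1.25 MPa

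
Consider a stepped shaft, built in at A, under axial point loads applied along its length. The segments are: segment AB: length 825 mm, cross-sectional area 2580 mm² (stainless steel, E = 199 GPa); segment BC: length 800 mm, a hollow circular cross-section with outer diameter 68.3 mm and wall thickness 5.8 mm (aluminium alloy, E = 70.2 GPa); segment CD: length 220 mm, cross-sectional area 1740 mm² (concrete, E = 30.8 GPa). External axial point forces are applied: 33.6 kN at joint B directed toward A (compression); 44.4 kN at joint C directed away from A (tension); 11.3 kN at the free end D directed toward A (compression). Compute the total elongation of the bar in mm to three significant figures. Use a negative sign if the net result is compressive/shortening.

Internal axial forces (sectioning from the free end, tension +): N_CD = -11.3 kN, N_BC = 33.1 kN, N_AB = -0.5 kN.
A_BC = 1139 mm².
δ_AB = -500·825/(2580·199000) = -0.0008034 mm
δ_BC = 33100·800/(1139·70200) = 0.3312 mm
δ_CD = -11300·220/(1740·30800) = -0.04639 mm
δ = Σδ_i = 0.284 mm.

0.284 mm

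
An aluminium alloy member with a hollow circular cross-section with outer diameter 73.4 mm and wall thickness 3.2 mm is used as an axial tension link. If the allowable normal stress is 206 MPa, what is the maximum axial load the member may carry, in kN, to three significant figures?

A = 705.7 mm².
P_max = σ_allow · A = 206 · 705.7 = 145400 N = 145.4 kN.

145 kN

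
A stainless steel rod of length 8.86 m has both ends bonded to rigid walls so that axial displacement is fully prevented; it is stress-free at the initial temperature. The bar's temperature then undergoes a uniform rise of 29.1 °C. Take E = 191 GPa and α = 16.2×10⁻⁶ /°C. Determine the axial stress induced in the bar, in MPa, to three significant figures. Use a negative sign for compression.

-90.0 MPa

Free thermal expansion αLΔT = 16.2e-6 · 8860 · 29.1 = 4.177 mm.
The walls impose strain ε = −(4.177)/8860 = -4.7142e-04; σ = Eε = 191000 · -4.7142e-04 = -90.04 MPa.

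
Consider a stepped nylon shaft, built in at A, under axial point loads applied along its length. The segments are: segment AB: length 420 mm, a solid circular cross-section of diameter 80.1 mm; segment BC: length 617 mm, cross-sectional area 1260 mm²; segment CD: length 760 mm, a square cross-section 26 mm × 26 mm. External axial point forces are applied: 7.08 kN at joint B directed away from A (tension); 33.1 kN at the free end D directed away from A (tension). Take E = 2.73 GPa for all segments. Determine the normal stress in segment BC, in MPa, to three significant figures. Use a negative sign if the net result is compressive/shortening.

26.3 MPa

Internal axial forces (sectioning from the free end, tension +): N_CD = 33.1 kN, N_BC = 33.1 kN, N_AB = 40.18 kN.
σ_BC = N_BC/A_BC = 33100/1260 = 26.27 MPa.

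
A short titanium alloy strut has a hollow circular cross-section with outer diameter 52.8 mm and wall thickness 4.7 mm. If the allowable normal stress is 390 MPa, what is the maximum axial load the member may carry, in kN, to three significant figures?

A = 710.2 mm².
P_max = σ_allow · A = 390 · 710.2 = 277000 N = 277 kN.

277 kN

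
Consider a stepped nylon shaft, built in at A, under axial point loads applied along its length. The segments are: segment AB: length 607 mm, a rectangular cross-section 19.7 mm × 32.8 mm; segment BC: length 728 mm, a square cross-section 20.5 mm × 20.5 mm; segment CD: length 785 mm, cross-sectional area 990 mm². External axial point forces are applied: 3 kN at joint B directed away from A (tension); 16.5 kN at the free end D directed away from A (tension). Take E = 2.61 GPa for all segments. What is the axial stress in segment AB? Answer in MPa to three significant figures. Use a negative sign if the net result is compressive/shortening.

30.2 MPa

Internal axial forces (sectioning from the free end, tension +): N_CD = 16.5 kN, N_BC = 16.5 kN, N_AB = 19.5 kN.
A_AB = 646.2 mm².
σ_AB = N_AB/A_AB = 19500/646.2 = 30.18 MPa.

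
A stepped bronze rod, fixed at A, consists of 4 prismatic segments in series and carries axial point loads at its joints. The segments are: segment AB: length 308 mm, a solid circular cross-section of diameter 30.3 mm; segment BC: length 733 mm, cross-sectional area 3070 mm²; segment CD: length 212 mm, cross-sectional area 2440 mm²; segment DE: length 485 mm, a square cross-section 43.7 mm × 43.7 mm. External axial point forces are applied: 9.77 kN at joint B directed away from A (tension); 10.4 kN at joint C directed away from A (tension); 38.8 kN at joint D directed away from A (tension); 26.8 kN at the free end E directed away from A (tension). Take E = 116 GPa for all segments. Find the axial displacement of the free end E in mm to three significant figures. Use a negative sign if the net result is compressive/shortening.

0.580 mm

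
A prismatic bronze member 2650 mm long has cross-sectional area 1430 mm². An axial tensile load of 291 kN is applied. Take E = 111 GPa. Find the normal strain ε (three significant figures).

0.00183

σ = N/A = 203.5 MPa; ε = σ/E = 203.5/111000 = 1.833e-03.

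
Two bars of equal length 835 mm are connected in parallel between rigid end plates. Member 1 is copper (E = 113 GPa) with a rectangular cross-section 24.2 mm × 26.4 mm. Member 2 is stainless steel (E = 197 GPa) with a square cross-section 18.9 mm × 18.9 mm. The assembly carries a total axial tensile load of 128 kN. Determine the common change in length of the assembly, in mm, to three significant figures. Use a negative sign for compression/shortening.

0.750 mm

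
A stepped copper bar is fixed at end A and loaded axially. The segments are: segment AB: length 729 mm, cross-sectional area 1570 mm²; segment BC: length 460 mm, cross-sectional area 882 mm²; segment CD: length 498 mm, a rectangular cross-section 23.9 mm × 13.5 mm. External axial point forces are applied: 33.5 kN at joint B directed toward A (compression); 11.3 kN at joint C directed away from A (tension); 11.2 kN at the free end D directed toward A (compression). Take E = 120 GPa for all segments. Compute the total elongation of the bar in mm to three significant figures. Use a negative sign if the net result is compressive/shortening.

Internal axial forces (sectioning from the free end, tension +): N_CD = -11.2 kN, N_BC = 0.1 kN, N_AB = -33.4 kN.
A_CD = 322.6 mm².
δ_AB = -33400·729/(1570·120000) = -0.1292 mm
δ_BC = 100·460/(882·120000) = 0.0004346 mm
δ_CD = -11200·498/(322.6·120000) = -0.1441 mm
δ = Σδ_i = -0.2729 mm.

-0.273 mm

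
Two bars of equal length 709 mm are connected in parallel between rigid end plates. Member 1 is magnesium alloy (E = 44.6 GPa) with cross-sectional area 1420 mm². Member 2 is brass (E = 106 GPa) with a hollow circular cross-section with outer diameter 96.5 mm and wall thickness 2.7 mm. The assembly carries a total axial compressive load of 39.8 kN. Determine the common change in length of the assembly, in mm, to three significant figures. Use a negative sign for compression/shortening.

-0.191 mm

A_2 = 795.6 mm².
Equal strain + equilibrium ⇒ each member carries load in proportion to AE: A₁E₁ = 63330000 N, A₂E₂ = 84340000 N, ΣAE = 147700000 N.
δ = PL/ΣAE = -39800·709/147700000 = -0.1911 mm.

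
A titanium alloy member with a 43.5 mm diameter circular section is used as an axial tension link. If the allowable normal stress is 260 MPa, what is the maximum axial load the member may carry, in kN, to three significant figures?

386 kN

A = 1486 mm².
P_max = σ_allow · A = 260 · 1486 = 386400 N = 386.4 kN.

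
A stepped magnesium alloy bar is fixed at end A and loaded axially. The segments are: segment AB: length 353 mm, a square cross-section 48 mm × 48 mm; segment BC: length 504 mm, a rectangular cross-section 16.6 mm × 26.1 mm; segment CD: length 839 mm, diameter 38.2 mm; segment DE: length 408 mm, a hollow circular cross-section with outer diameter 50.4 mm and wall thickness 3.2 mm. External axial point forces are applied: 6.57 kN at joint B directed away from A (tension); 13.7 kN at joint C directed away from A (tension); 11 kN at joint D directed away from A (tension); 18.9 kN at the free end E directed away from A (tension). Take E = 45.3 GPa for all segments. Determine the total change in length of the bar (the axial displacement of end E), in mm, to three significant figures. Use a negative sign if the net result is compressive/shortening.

Internal axial forces (sectioning from the free end, tension +): N_DE = 18.9 kN, N_CD = 29.9 kN, N_BC = 43.6 kN, N_AB = 50.17 kN.
A_AB = 2304 mm².
A_BC = 433.3 mm².
A_CD = 1146 mm².
A_DE = 474.5 mm².
δ_AB = 50170·353/(2304·45300) = 0.1697 mm
δ_BC = 43600·504/(433.3·45300) = 1.12 mm
δ_CD = 29900·839/(1146·45300) = 0.4832 mm
δ_DE = 18900·408/(474.5·45300) = 0.3587 mm
δ = Σδ_i = 2.131 mm.

2.13 mm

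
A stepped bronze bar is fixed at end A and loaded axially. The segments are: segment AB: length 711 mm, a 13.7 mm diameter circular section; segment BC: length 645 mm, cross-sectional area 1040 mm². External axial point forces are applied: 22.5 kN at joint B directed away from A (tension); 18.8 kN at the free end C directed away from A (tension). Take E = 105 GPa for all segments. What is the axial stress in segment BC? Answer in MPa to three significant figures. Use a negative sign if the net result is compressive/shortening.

Internal axial forces (sectioning from the free end, tension +): N_BC = 18.8 kN, N_AB = 41.3 kN.
σ_BC = N_BC/A_BC = 18800/1040 = 18.08 MPa.

18.1 MPa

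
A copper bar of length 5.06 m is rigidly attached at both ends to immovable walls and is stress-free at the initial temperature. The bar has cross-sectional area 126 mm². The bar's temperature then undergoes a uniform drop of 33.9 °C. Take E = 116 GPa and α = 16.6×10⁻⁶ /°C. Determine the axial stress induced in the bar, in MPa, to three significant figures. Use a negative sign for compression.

Free thermal expansion αLΔT = 16.6e-6 · 5060 · -33.9 = -2.847 mm.
The walls impose strain ε = −(-2.847)/5060 = 5.6274e-04; σ = Eε = 116000 · 5.6274e-04 = 65.28 MPa.

65.3 MPa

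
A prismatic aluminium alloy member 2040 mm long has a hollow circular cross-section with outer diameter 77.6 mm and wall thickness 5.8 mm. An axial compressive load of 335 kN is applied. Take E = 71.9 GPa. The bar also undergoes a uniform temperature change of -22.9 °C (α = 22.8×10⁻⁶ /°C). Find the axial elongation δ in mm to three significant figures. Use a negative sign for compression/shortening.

-8.33 mm

A = 1308 mm².
δ_mech = NL/(AE) = -335000·2040/(1308·71900) = -7.265 mm.
δ_thermal = αLΔT = 22.8e-6·2040·-22.9 = -1.065 mm.
δ = δ_mech + δ_thermal = -8.33 mm.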